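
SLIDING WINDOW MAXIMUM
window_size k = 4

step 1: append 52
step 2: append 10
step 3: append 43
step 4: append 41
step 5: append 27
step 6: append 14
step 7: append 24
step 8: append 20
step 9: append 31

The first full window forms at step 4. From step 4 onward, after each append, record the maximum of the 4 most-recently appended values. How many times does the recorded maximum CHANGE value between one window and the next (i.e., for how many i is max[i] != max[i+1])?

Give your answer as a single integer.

Answer: 4

Derivation:
step 1: append 52 -> window=[52] (not full yet)
step 2: append 10 -> window=[52, 10] (not full yet)
step 3: append 43 -> window=[52, 10, 43] (not full yet)
step 4: append 41 -> window=[52, 10, 43, 41] -> max=52
step 5: append 27 -> window=[10, 43, 41, 27] -> max=43
step 6: append 14 -> window=[43, 41, 27, 14] -> max=43
step 7: append 24 -> window=[41, 27, 14, 24] -> max=41
step 8: append 20 -> window=[27, 14, 24, 20] -> max=27
step 9: append 31 -> window=[14, 24, 20, 31] -> max=31
Recorded maximums: 52 43 43 41 27 31
Changes between consecutive maximums: 4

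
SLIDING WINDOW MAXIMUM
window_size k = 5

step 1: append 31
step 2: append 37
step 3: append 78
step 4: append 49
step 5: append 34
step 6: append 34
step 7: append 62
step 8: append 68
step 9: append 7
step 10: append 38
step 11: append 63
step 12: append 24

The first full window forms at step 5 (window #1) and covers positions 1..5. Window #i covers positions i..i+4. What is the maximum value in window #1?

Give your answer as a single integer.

Answer: 78

Derivation:
step 1: append 31 -> window=[31] (not full yet)
step 2: append 37 -> window=[31, 37] (not full yet)
step 3: append 78 -> window=[31, 37, 78] (not full yet)
step 4: append 49 -> window=[31, 37, 78, 49] (not full yet)
step 5: append 34 -> window=[31, 37, 78, 49, 34] -> max=78
Window #1 max = 78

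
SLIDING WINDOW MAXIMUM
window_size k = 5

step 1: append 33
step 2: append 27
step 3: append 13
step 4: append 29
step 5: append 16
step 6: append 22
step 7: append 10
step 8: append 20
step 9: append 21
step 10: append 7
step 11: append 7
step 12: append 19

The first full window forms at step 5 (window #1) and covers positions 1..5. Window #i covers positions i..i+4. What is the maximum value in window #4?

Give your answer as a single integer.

Answer: 29

Derivation:
step 1: append 33 -> window=[33] (not full yet)
step 2: append 27 -> window=[33, 27] (not full yet)
step 3: append 13 -> window=[33, 27, 13] (not full yet)
step 4: append 29 -> window=[33, 27, 13, 29] (not full yet)
step 5: append 16 -> window=[33, 27, 13, 29, 16] -> max=33
step 6: append 22 -> window=[27, 13, 29, 16, 22] -> max=29
step 7: append 10 -> window=[13, 29, 16, 22, 10] -> max=29
step 8: append 20 -> window=[29, 16, 22, 10, 20] -> max=29
Window #4 max = 29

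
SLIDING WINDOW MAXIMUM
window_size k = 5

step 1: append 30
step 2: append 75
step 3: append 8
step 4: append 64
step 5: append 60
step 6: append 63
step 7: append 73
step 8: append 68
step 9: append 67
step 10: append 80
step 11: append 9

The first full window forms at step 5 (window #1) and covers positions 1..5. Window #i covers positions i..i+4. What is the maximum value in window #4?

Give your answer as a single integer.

Answer: 73

Derivation:
step 1: append 30 -> window=[30] (not full yet)
step 2: append 75 -> window=[30, 75] (not full yet)
step 3: append 8 -> window=[30, 75, 8] (not full yet)
step 4: append 64 -> window=[30, 75, 8, 64] (not full yet)
step 5: append 60 -> window=[30, 75, 8, 64, 60] -> max=75
step 6: append 63 -> window=[75, 8, 64, 60, 63] -> max=75
step 7: append 73 -> window=[8, 64, 60, 63, 73] -> max=73
step 8: append 68 -> window=[64, 60, 63, 73, 68] -> max=73
Window #4 max = 73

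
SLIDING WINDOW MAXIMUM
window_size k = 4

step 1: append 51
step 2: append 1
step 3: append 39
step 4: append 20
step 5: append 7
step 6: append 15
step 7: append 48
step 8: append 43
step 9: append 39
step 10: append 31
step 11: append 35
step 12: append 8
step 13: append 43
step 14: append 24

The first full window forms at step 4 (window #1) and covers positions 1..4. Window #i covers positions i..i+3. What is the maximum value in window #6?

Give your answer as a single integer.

step 1: append 51 -> window=[51] (not full yet)
step 2: append 1 -> window=[51, 1] (not full yet)
step 3: append 39 -> window=[51, 1, 39] (not full yet)
step 4: append 20 -> window=[51, 1, 39, 20] -> max=51
step 5: append 7 -> window=[1, 39, 20, 7] -> max=39
step 6: append 15 -> window=[39, 20, 7, 15] -> max=39
step 7: append 48 -> window=[20, 7, 15, 48] -> max=48
step 8: append 43 -> window=[7, 15, 48, 43] -> max=48
step 9: append 39 -> window=[15, 48, 43, 39] -> max=48
Window #6 max = 48

Answer: 48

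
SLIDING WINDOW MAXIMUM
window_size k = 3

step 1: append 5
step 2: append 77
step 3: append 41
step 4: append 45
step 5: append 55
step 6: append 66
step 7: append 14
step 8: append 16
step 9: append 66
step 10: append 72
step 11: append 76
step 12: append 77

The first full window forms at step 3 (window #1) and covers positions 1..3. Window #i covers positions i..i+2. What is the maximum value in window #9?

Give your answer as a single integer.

step 1: append 5 -> window=[5] (not full yet)
step 2: append 77 -> window=[5, 77] (not full yet)
step 3: append 41 -> window=[5, 77, 41] -> max=77
step 4: append 45 -> window=[77, 41, 45] -> max=77
step 5: append 55 -> window=[41, 45, 55] -> max=55
step 6: append 66 -> window=[45, 55, 66] -> max=66
step 7: append 14 -> window=[55, 66, 14] -> max=66
step 8: append 16 -> window=[66, 14, 16] -> max=66
step 9: append 66 -> window=[14, 16, 66] -> max=66
step 10: append 72 -> window=[16, 66, 72] -> max=72
step 11: append 76 -> window=[66, 72, 76] -> max=76
Window #9 max = 76

Answer: 76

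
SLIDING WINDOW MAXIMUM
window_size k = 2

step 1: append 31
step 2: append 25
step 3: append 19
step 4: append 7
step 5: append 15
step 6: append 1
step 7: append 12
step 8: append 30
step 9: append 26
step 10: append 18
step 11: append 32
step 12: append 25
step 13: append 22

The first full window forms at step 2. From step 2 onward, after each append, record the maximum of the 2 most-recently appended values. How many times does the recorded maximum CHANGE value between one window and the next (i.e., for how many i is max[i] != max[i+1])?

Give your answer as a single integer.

step 1: append 31 -> window=[31] (not full yet)
step 2: append 25 -> window=[31, 25] -> max=31
step 3: append 19 -> window=[25, 19] -> max=25
step 4: append 7 -> window=[19, 7] -> max=19
step 5: append 15 -> window=[7, 15] -> max=15
step 6: append 1 -> window=[15, 1] -> max=15
step 7: append 12 -> window=[1, 12] -> max=12
step 8: append 30 -> window=[12, 30] -> max=30
step 9: append 26 -> window=[30, 26] -> max=30
step 10: append 18 -> window=[26, 18] -> max=26
step 11: append 32 -> window=[18, 32] -> max=32
step 12: append 25 -> window=[32, 25] -> max=32
step 13: append 22 -> window=[25, 22] -> max=25
Recorded maximums: 31 25 19 15 15 12 30 30 26 32 32 25
Changes between consecutive maximums: 8

Answer: 8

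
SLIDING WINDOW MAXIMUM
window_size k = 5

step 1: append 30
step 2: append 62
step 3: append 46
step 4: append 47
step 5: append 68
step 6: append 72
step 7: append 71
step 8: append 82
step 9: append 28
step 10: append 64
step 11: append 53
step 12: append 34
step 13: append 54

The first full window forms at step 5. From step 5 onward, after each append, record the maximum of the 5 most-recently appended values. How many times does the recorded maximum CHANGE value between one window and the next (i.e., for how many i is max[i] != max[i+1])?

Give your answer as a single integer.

step 1: append 30 -> window=[30] (not full yet)
step 2: append 62 -> window=[30, 62] (not full yet)
step 3: append 46 -> window=[30, 62, 46] (not full yet)
step 4: append 47 -> window=[30, 62, 46, 47] (not full yet)
step 5: append 68 -> window=[30, 62, 46, 47, 68] -> max=68
step 6: append 72 -> window=[62, 46, 47, 68, 72] -> max=72
step 7: append 71 -> window=[46, 47, 68, 72, 71] -> max=72
step 8: append 82 -> window=[47, 68, 72, 71, 82] -> max=82
step 9: append 28 -> window=[68, 72, 71, 82, 28] -> max=82
step 10: append 64 -> window=[72, 71, 82, 28, 64] -> max=82
step 11: append 53 -> window=[71, 82, 28, 64, 53] -> max=82
step 12: append 34 -> window=[82, 28, 64, 53, 34] -> max=82
step 13: append 54 -> window=[28, 64, 53, 34, 54] -> max=64
Recorded maximums: 68 72 72 82 82 82 82 82 64
Changes between consecutive maximums: 3

Answer: 3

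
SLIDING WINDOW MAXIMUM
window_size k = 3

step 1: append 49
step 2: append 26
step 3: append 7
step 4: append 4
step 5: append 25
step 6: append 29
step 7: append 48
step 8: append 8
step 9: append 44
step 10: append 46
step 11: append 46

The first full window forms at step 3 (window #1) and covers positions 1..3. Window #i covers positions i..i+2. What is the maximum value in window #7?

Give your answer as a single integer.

Answer: 48

Derivation:
step 1: append 49 -> window=[49] (not full yet)
step 2: append 26 -> window=[49, 26] (not full yet)
step 3: append 7 -> window=[49, 26, 7] -> max=49
step 4: append 4 -> window=[26, 7, 4] -> max=26
step 5: append 25 -> window=[7, 4, 25] -> max=25
step 6: append 29 -> window=[4, 25, 29] -> max=29
step 7: append 48 -> window=[25, 29, 48] -> max=48
step 8: append 8 -> window=[29, 48, 8] -> max=48
step 9: append 44 -> window=[48, 8, 44] -> max=48
Window #7 max = 48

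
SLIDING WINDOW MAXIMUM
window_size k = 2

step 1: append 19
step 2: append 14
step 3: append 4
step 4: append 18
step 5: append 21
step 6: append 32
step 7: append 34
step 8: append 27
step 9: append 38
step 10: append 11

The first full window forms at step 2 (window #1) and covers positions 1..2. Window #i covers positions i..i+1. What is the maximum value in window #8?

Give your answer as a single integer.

Answer: 38

Derivation:
step 1: append 19 -> window=[19] (not full yet)
step 2: append 14 -> window=[19, 14] -> max=19
step 3: append 4 -> window=[14, 4] -> max=14
step 4: append 18 -> window=[4, 18] -> max=18
step 5: append 21 -> window=[18, 21] -> max=21
step 6: append 32 -> window=[21, 32] -> max=32
step 7: append 34 -> window=[32, 34] -> max=34
step 8: append 27 -> window=[34, 27] -> max=34
step 9: append 38 -> window=[27, 38] -> max=38
Window #8 max = 38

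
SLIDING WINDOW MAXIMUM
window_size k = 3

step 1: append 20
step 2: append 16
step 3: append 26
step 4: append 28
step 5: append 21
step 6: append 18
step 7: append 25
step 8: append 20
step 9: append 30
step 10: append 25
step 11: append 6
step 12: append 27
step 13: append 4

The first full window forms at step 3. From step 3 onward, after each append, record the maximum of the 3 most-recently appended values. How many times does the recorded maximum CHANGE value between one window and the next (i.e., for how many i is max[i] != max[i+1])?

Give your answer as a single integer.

step 1: append 20 -> window=[20] (not full yet)
step 2: append 16 -> window=[20, 16] (not full yet)
step 3: append 26 -> window=[20, 16, 26] -> max=26
step 4: append 28 -> window=[16, 26, 28] -> max=28
step 5: append 21 -> window=[26, 28, 21] -> max=28
step 6: append 18 -> window=[28, 21, 18] -> max=28
step 7: append 25 -> window=[21, 18, 25] -> max=25
step 8: append 20 -> window=[18, 25, 20] -> max=25
step 9: append 30 -> window=[25, 20, 30] -> max=30
step 10: append 25 -> window=[20, 30, 25] -> max=30
step 11: append 6 -> window=[30, 25, 6] -> max=30
step 12: append 27 -> window=[25, 6, 27] -> max=27
step 13: append 4 -> window=[6, 27, 4] -> max=27
Recorded maximums: 26 28 28 28 25 25 30 30 30 27 27
Changes between consecutive maximums: 4

Answer: 4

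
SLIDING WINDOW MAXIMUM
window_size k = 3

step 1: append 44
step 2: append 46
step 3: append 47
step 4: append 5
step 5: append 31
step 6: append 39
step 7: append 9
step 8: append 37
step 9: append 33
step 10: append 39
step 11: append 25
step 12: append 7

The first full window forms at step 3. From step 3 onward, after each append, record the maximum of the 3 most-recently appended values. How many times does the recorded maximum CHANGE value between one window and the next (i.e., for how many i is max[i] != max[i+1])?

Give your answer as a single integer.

step 1: append 44 -> window=[44] (not full yet)
step 2: append 46 -> window=[44, 46] (not full yet)
step 3: append 47 -> window=[44, 46, 47] -> max=47
step 4: append 5 -> window=[46, 47, 5] -> max=47
step 5: append 31 -> window=[47, 5, 31] -> max=47
step 6: append 39 -> window=[5, 31, 39] -> max=39
step 7: append 9 -> window=[31, 39, 9] -> max=39
step 8: append 37 -> window=[39, 9, 37] -> max=39
step 9: append 33 -> window=[9, 37, 33] -> max=37
step 10: append 39 -> window=[37, 33, 39] -> max=39
step 11: append 25 -> window=[33, 39, 25] -> max=39
step 12: append 7 -> window=[39, 25, 7] -> max=39
Recorded maximums: 47 47 47 39 39 39 37 39 39 39
Changes between consecutive maximums: 3

Answer: 3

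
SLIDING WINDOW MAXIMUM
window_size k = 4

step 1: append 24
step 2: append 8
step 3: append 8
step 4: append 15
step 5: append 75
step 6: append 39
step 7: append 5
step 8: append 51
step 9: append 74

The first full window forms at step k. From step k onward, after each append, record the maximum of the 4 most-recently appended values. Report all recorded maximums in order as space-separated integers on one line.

Answer: 24 75 75 75 75 74

Derivation:
step 1: append 24 -> window=[24] (not full yet)
step 2: append 8 -> window=[24, 8] (not full yet)
step 3: append 8 -> window=[24, 8, 8] (not full yet)
step 4: append 15 -> window=[24, 8, 8, 15] -> max=24
step 5: append 75 -> window=[8, 8, 15, 75] -> max=75
step 6: append 39 -> window=[8, 15, 75, 39] -> max=75
step 7: append 5 -> window=[15, 75, 39, 5] -> max=75
step 8: append 51 -> window=[75, 39, 5, 51] -> max=75
step 9: append 74 -> window=[39, 5, 51, 74] -> max=74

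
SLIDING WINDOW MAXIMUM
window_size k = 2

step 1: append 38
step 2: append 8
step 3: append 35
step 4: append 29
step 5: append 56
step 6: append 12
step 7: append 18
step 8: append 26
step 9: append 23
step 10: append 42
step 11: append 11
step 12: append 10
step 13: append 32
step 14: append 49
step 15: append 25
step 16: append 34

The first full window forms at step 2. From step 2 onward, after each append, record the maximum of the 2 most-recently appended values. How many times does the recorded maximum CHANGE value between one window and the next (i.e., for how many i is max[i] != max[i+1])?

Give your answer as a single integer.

Answer: 9

Derivation:
step 1: append 38 -> window=[38] (not full yet)
step 2: append 8 -> window=[38, 8] -> max=38
step 3: append 35 -> window=[8, 35] -> max=35
step 4: append 29 -> window=[35, 29] -> max=35
step 5: append 56 -> window=[29, 56] -> max=56
step 6: append 12 -> window=[56, 12] -> max=56
step 7: append 18 -> window=[12, 18] -> max=18
step 8: append 26 -> window=[18, 26] -> max=26
step 9: append 23 -> window=[26, 23] -> max=26
step 10: append 42 -> window=[23, 42] -> max=42
step 11: append 11 -> window=[42, 11] -> max=42
step 12: append 10 -> window=[11, 10] -> max=11
step 13: append 32 -> window=[10, 32] -> max=32
step 14: append 49 -> window=[32, 49] -> max=49
step 15: append 25 -> window=[49, 25] -> max=49
step 16: append 34 -> window=[25, 34] -> max=34
Recorded maximums: 38 35 35 56 56 18 26 26 42 42 11 32 49 49 34
Changes between consecutive maximums: 9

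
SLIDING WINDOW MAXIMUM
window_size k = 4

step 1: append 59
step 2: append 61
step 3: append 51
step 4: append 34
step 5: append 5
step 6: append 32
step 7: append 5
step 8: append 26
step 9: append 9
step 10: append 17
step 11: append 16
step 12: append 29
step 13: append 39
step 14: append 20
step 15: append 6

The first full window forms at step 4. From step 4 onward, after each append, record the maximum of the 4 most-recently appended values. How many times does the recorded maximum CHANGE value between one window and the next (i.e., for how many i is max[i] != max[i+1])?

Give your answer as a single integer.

step 1: append 59 -> window=[59] (not full yet)
step 2: append 61 -> window=[59, 61] (not full yet)
step 3: append 51 -> window=[59, 61, 51] (not full yet)
step 4: append 34 -> window=[59, 61, 51, 34] -> max=61
step 5: append 5 -> window=[61, 51, 34, 5] -> max=61
step 6: append 32 -> window=[51, 34, 5, 32] -> max=51
step 7: append 5 -> window=[34, 5, 32, 5] -> max=34
step 8: append 26 -> window=[5, 32, 5, 26] -> max=32
step 9: append 9 -> window=[32, 5, 26, 9] -> max=32
step 10: append 17 -> window=[5, 26, 9, 17] -> max=26
step 11: append 16 -> window=[26, 9, 17, 16] -> max=26
step 12: append 29 -> window=[9, 17, 16, 29] -> max=29
step 13: append 39 -> window=[17, 16, 29, 39] -> max=39
step 14: append 20 -> window=[16, 29, 39, 20] -> max=39
step 15: append 6 -> window=[29, 39, 20, 6] -> max=39
Recorded maximums: 61 61 51 34 32 32 26 26 29 39 39 39
Changes between consecutive maximums: 6

Answer: 6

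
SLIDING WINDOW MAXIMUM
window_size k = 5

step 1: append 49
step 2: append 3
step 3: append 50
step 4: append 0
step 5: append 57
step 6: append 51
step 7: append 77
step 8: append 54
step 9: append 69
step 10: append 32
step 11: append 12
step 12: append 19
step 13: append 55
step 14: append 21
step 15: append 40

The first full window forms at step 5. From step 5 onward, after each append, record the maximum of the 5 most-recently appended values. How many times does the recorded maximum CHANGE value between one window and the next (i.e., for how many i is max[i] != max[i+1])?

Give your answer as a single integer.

step 1: append 49 -> window=[49] (not full yet)
step 2: append 3 -> window=[49, 3] (not full yet)
step 3: append 50 -> window=[49, 3, 50] (not full yet)
step 4: append 0 -> window=[49, 3, 50, 0] (not full yet)
step 5: append 57 -> window=[49, 3, 50, 0, 57] -> max=57
step 6: append 51 -> window=[3, 50, 0, 57, 51] -> max=57
step 7: append 77 -> window=[50, 0, 57, 51, 77] -> max=77
step 8: append 54 -> window=[0, 57, 51, 77, 54] -> max=77
step 9: append 69 -> window=[57, 51, 77, 54, 69] -> max=77
step 10: append 32 -> window=[51, 77, 54, 69, 32] -> max=77
step 11: append 12 -> window=[77, 54, 69, 32, 12] -> max=77
step 12: append 19 -> window=[54, 69, 32, 12, 19] -> max=69
step 13: append 55 -> window=[69, 32, 12, 19, 55] -> max=69
step 14: append 21 -> window=[32, 12, 19, 55, 21] -> max=55
step 15: append 40 -> window=[12, 19, 55, 21, 40] -> max=55
Recorded maximums: 57 57 77 77 77 77 77 69 69 55 55
Changes between consecutive maximums: 3

Answer: 3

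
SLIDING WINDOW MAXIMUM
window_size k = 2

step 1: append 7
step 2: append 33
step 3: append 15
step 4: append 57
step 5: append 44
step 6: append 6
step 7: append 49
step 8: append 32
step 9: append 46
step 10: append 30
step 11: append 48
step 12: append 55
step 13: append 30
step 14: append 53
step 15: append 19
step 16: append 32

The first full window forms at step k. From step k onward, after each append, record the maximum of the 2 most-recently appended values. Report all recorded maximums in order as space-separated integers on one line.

Answer: 33 33 57 57 44 49 49 46 46 48 55 55 53 53 32

Derivation:
step 1: append 7 -> window=[7] (not full yet)
step 2: append 33 -> window=[7, 33] -> max=33
step 3: append 15 -> window=[33, 15] -> max=33
step 4: append 57 -> window=[15, 57] -> max=57
step 5: append 44 -> window=[57, 44] -> max=57
step 6: append 6 -> window=[44, 6] -> max=44
step 7: append 49 -> window=[6, 49] -> max=49
step 8: append 32 -> window=[49, 32] -> max=49
step 9: append 46 -> window=[32, 46] -> max=46
step 10: append 30 -> window=[46, 30] -> max=46
step 11: append 48 -> window=[30, 48] -> max=48
step 12: append 55 -> window=[48, 55] -> max=55
step 13: append 30 -> window=[55, 30] -> max=55
step 14: append 53 -> window=[30, 53] -> max=53
step 15: append 19 -> window=[53, 19] -> max=53
step 16: append 32 -> window=[19, 32] -> max=32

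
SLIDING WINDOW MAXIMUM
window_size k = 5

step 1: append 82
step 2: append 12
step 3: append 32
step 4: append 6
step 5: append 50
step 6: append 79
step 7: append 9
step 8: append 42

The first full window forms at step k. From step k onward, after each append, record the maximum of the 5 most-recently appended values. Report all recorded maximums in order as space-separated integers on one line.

Answer: 82 79 79 79

Derivation:
step 1: append 82 -> window=[82] (not full yet)
step 2: append 12 -> window=[82, 12] (not full yet)
step 3: append 32 -> window=[82, 12, 32] (not full yet)
step 4: append 6 -> window=[82, 12, 32, 6] (not full yet)
step 5: append 50 -> window=[82, 12, 32, 6, 50] -> max=82
step 6: append 79 -> window=[12, 32, 6, 50, 79] -> max=79
step 7: append 9 -> window=[32, 6, 50, 79, 9] -> max=79
step 8: append 42 -> window=[6, 50, 79, 9, 42] -> max=79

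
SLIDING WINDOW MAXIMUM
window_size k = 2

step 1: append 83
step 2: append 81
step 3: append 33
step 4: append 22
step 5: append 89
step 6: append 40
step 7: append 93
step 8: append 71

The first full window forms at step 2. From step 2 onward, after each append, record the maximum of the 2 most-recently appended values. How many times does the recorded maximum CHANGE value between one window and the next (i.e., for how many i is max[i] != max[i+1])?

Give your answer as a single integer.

step 1: append 83 -> window=[83] (not full yet)
step 2: append 81 -> window=[83, 81] -> max=83
step 3: append 33 -> window=[81, 33] -> max=81
step 4: append 22 -> window=[33, 22] -> max=33
step 5: append 89 -> window=[22, 89] -> max=89
step 6: append 40 -> window=[89, 40] -> max=89
step 7: append 93 -> window=[40, 93] -> max=93
step 8: append 71 -> window=[93, 71] -> max=93
Recorded maximums: 83 81 33 89 89 93 93
Changes between consecutive maximums: 4

Answer: 4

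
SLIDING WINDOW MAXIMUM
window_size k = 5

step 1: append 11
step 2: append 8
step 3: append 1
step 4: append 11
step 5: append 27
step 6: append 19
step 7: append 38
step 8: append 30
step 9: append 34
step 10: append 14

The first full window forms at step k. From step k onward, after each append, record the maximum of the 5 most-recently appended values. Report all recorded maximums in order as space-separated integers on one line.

Answer: 27 27 38 38 38 38

Derivation:
step 1: append 11 -> window=[11] (not full yet)
step 2: append 8 -> window=[11, 8] (not full yet)
step 3: append 1 -> window=[11, 8, 1] (not full yet)
step 4: append 11 -> window=[11, 8, 1, 11] (not full yet)
step 5: append 27 -> window=[11, 8, 1, 11, 27] -> max=27
step 6: append 19 -> window=[8, 1, 11, 27, 19] -> max=27
step 7: append 38 -> window=[1, 11, 27, 19, 38] -> max=38
step 8: append 30 -> window=[11, 27, 19, 38, 30] -> max=38
step 9: append 34 -> window=[27, 19, 38, 30, 34] -> max=38
step 10: append 14 -> window=[19, 38, 30, 34, 14] -> max=38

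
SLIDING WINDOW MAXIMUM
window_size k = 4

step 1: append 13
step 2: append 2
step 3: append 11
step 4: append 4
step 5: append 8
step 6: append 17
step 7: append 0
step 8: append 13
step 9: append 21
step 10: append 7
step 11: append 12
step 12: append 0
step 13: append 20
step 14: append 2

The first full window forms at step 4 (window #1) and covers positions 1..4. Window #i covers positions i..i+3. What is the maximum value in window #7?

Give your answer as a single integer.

Answer: 21

Derivation:
step 1: append 13 -> window=[13] (not full yet)
step 2: append 2 -> window=[13, 2] (not full yet)
step 3: append 11 -> window=[13, 2, 11] (not full yet)
step 4: append 4 -> window=[13, 2, 11, 4] -> max=13
step 5: append 8 -> window=[2, 11, 4, 8] -> max=11
step 6: append 17 -> window=[11, 4, 8, 17] -> max=17
step 7: append 0 -> window=[4, 8, 17, 0] -> max=17
step 8: append 13 -> window=[8, 17, 0, 13] -> max=17
step 9: append 21 -> window=[17, 0, 13, 21] -> max=21
step 10: append 7 -> window=[0, 13, 21, 7] -> max=21
Window #7 max = 21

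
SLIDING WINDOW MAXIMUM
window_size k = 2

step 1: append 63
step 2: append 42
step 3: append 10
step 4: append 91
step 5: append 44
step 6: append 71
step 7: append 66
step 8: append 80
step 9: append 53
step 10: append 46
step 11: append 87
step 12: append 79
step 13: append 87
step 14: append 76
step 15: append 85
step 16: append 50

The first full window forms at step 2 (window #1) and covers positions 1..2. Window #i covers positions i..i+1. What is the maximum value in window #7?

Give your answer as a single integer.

Answer: 80

Derivation:
step 1: append 63 -> window=[63] (not full yet)
step 2: append 42 -> window=[63, 42] -> max=63
step 3: append 10 -> window=[42, 10] -> max=42
step 4: append 91 -> window=[10, 91] -> max=91
step 5: append 44 -> window=[91, 44] -> max=91
step 6: append 71 -> window=[44, 71] -> max=71
step 7: append 66 -> window=[71, 66] -> max=71
step 8: append 80 -> window=[66, 80] -> max=80
Window #7 max = 80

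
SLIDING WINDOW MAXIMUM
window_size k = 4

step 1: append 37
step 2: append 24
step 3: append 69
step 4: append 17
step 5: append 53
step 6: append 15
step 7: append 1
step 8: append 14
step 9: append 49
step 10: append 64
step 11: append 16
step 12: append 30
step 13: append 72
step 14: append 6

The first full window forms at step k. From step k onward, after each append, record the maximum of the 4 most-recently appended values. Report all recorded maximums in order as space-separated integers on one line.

step 1: append 37 -> window=[37] (not full yet)
step 2: append 24 -> window=[37, 24] (not full yet)
step 3: append 69 -> window=[37, 24, 69] (not full yet)
step 4: append 17 -> window=[37, 24, 69, 17] -> max=69
step 5: append 53 -> window=[24, 69, 17, 53] -> max=69
step 6: append 15 -> window=[69, 17, 53, 15] -> max=69
step 7: append 1 -> window=[17, 53, 15, 1] -> max=53
step 8: append 14 -> window=[53, 15, 1, 14] -> max=53
step 9: append 49 -> window=[15, 1, 14, 49] -> max=49
step 10: append 64 -> window=[1, 14, 49, 64] -> max=64
step 11: append 16 -> window=[14, 49, 64, 16] -> max=64
step 12: append 30 -> window=[49, 64, 16, 30] -> max=64
step 13: append 72 -> window=[64, 16, 30, 72] -> max=72
step 14: append 6 -> window=[16, 30, 72, 6] -> max=72

Answer: 69 69 69 53 53 49 64 64 64 72 72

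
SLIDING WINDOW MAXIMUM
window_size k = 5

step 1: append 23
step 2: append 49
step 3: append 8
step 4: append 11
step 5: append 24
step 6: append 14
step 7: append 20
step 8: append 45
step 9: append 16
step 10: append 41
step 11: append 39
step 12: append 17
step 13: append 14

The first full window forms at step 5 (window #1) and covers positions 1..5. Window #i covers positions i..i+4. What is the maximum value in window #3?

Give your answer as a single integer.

Answer: 24

Derivation:
step 1: append 23 -> window=[23] (not full yet)
step 2: append 49 -> window=[23, 49] (not full yet)
step 3: append 8 -> window=[23, 49, 8] (not full yet)
step 4: append 11 -> window=[23, 49, 8, 11] (not full yet)
step 5: append 24 -> window=[23, 49, 8, 11, 24] -> max=49
step 6: append 14 -> window=[49, 8, 11, 24, 14] -> max=49
step 7: append 20 -> window=[8, 11, 24, 14, 20] -> max=24
Window #3 max = 24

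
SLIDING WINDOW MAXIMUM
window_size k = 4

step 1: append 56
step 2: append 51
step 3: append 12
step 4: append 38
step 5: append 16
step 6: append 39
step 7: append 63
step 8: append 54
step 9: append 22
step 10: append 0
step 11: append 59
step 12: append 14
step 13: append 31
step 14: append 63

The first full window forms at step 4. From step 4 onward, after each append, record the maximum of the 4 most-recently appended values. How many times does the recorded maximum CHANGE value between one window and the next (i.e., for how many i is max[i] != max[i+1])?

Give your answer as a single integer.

step 1: append 56 -> window=[56] (not full yet)
step 2: append 51 -> window=[56, 51] (not full yet)
step 3: append 12 -> window=[56, 51, 12] (not full yet)
step 4: append 38 -> window=[56, 51, 12, 38] -> max=56
step 5: append 16 -> window=[51, 12, 38, 16] -> max=51
step 6: append 39 -> window=[12, 38, 16, 39] -> max=39
step 7: append 63 -> window=[38, 16, 39, 63] -> max=63
step 8: append 54 -> window=[16, 39, 63, 54] -> max=63
step 9: append 22 -> window=[39, 63, 54, 22] -> max=63
step 10: append 0 -> window=[63, 54, 22, 0] -> max=63
step 11: append 59 -> window=[54, 22, 0, 59] -> max=59
step 12: append 14 -> window=[22, 0, 59, 14] -> max=59
step 13: append 31 -> window=[0, 59, 14, 31] -> max=59
step 14: append 63 -> window=[59, 14, 31, 63] -> max=63
Recorded maximums: 56 51 39 63 63 63 63 59 59 59 63
Changes between consecutive maximums: 5

Answer: 5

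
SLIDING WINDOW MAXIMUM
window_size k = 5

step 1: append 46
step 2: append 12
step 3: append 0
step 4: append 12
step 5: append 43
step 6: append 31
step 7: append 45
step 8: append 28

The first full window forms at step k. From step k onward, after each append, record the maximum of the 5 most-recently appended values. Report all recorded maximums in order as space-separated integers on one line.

step 1: append 46 -> window=[46] (not full yet)
step 2: append 12 -> window=[46, 12] (not full yet)
step 3: append 0 -> window=[46, 12, 0] (not full yet)
step 4: append 12 -> window=[46, 12, 0, 12] (not full yet)
step 5: append 43 -> window=[46, 12, 0, 12, 43] -> max=46
step 6: append 31 -> window=[12, 0, 12, 43, 31] -> max=43
step 7: append 45 -> window=[0, 12, 43, 31, 45] -> max=45
step 8: append 28 -> window=[12, 43, 31, 45, 28] -> max=45

Answer: 46 43 45 45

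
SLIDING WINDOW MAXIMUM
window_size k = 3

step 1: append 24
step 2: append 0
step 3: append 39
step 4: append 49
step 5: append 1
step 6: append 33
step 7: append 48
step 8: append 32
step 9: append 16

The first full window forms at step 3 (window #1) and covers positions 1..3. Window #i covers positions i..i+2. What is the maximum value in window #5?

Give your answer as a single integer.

step 1: append 24 -> window=[24] (not full yet)
step 2: append 0 -> window=[24, 0] (not full yet)
step 3: append 39 -> window=[24, 0, 39] -> max=39
step 4: append 49 -> window=[0, 39, 49] -> max=49
step 5: append 1 -> window=[39, 49, 1] -> max=49
step 6: append 33 -> window=[49, 1, 33] -> max=49
step 7: append 48 -> window=[1, 33, 48] -> max=48
Window #5 max = 48

Answer: 48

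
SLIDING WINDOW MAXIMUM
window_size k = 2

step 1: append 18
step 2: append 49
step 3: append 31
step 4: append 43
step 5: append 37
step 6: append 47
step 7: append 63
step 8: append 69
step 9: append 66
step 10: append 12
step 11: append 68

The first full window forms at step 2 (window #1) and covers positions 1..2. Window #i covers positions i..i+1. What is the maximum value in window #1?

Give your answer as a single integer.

Answer: 49

Derivation:
step 1: append 18 -> window=[18] (not full yet)
step 2: append 49 -> window=[18, 49] -> max=49
Window #1 max = 49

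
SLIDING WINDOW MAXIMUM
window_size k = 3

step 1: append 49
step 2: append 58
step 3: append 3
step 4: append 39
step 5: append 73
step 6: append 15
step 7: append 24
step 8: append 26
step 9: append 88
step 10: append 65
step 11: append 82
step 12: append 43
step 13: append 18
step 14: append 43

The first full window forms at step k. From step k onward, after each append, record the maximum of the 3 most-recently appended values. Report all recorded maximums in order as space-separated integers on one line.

Answer: 58 58 73 73 73 26 88 88 88 82 82 43

Derivation:
step 1: append 49 -> window=[49] (not full yet)
step 2: append 58 -> window=[49, 58] (not full yet)
step 3: append 3 -> window=[49, 58, 3] -> max=58
step 4: append 39 -> window=[58, 3, 39] -> max=58
step 5: append 73 -> window=[3, 39, 73] -> max=73
step 6: append 15 -> window=[39, 73, 15] -> max=73
step 7: append 24 -> window=[73, 15, 24] -> max=73
step 8: append 26 -> window=[15, 24, 26] -> max=26
step 9: append 88 -> window=[24, 26, 88] -> max=88
step 10: append 65 -> window=[26, 88, 65] -> max=88
step 11: append 82 -> window=[88, 65, 82] -> max=88
step 12: append 43 -> window=[65, 82, 43] -> max=82
step 13: append 18 -> window=[82, 43, 18] -> max=82
step 14: append 43 -> window=[43, 18, 43] -> max=43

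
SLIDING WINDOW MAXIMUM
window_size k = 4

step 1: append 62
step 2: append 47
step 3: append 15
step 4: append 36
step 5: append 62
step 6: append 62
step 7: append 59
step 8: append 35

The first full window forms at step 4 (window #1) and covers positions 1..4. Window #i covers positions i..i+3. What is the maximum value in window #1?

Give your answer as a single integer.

step 1: append 62 -> window=[62] (not full yet)
step 2: append 47 -> window=[62, 47] (not full yet)
step 3: append 15 -> window=[62, 47, 15] (not full yet)
step 4: append 36 -> window=[62, 47, 15, 36] -> max=62
Window #1 max = 62

Answer: 62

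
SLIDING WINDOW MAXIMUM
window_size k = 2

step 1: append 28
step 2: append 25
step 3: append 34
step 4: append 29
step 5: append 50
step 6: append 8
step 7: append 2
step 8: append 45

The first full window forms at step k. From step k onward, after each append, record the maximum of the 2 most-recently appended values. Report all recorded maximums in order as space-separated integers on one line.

Answer: 28 34 34 50 50 8 45

Derivation:
step 1: append 28 -> window=[28] (not full yet)
step 2: append 25 -> window=[28, 25] -> max=28
step 3: append 34 -> window=[25, 34] -> max=34
step 4: append 29 -> window=[34, 29] -> max=34
step 5: append 50 -> window=[29, 50] -> max=50
step 6: append 8 -> window=[50, 8] -> max=50
step 7: append 2 -> window=[8, 2] -> max=8
step 8: append 45 -> window=[2, 45] -> max=45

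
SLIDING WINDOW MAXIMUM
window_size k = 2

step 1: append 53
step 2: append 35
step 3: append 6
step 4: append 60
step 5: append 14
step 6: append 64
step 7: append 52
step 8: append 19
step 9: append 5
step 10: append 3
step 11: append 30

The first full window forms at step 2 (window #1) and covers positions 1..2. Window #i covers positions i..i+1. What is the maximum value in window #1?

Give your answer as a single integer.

Answer: 53

Derivation:
step 1: append 53 -> window=[53] (not full yet)
step 2: append 35 -> window=[53, 35] -> max=53
Window #1 max = 53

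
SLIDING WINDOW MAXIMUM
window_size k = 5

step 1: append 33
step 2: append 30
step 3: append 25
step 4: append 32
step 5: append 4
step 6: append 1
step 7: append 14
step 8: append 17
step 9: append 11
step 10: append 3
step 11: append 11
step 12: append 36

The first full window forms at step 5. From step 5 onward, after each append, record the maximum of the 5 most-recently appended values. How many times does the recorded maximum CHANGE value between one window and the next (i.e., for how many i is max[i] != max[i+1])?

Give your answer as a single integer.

step 1: append 33 -> window=[33] (not full yet)
step 2: append 30 -> window=[33, 30] (not full yet)
step 3: append 25 -> window=[33, 30, 25] (not full yet)
step 4: append 32 -> window=[33, 30, 25, 32] (not full yet)
step 5: append 4 -> window=[33, 30, 25, 32, 4] -> max=33
step 6: append 1 -> window=[30, 25, 32, 4, 1] -> max=32
step 7: append 14 -> window=[25, 32, 4, 1, 14] -> max=32
step 8: append 17 -> window=[32, 4, 1, 14, 17] -> max=32
step 9: append 11 -> window=[4, 1, 14, 17, 11] -> max=17
step 10: append 3 -> window=[1, 14, 17, 11, 3] -> max=17
step 11: append 11 -> window=[14, 17, 11, 3, 11] -> max=17
step 12: append 36 -> window=[17, 11, 3, 11, 36] -> max=36
Recorded maximums: 33 32 32 32 17 17 17 36
Changes between consecutive maximums: 3

Answer: 3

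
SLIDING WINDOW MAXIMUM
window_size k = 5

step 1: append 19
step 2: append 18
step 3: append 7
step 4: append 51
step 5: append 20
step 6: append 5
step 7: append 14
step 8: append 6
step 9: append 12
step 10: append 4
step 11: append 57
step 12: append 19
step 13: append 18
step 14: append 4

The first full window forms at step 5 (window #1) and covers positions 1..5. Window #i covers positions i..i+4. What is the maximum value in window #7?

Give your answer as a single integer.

step 1: append 19 -> window=[19] (not full yet)
step 2: append 18 -> window=[19, 18] (not full yet)
step 3: append 7 -> window=[19, 18, 7] (not full yet)
step 4: append 51 -> window=[19, 18, 7, 51] (not full yet)
step 5: append 20 -> window=[19, 18, 7, 51, 20] -> max=51
step 6: append 5 -> window=[18, 7, 51, 20, 5] -> max=51
step 7: append 14 -> window=[7, 51, 20, 5, 14] -> max=51
step 8: append 6 -> window=[51, 20, 5, 14, 6] -> max=51
step 9: append 12 -> window=[20, 5, 14, 6, 12] -> max=20
step 10: append 4 -> window=[5, 14, 6, 12, 4] -> max=14
step 11: append 57 -> window=[14, 6, 12, 4, 57] -> max=57
Window #7 max = 57

Answer: 57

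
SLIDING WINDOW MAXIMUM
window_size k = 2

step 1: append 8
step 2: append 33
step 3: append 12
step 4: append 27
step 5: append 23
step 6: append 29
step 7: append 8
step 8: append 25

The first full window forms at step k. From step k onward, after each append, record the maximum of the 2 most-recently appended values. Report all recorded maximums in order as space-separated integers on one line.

step 1: append 8 -> window=[8] (not full yet)
step 2: append 33 -> window=[8, 33] -> max=33
step 3: append 12 -> window=[33, 12] -> max=33
step 4: append 27 -> window=[12, 27] -> max=27
step 5: append 23 -> window=[27, 23] -> max=27
step 6: append 29 -> window=[23, 29] -> max=29
step 7: append 8 -> window=[29, 8] -> max=29
step 8: append 25 -> window=[8, 25] -> max=25

Answer: 33 33 27 27 29 29 25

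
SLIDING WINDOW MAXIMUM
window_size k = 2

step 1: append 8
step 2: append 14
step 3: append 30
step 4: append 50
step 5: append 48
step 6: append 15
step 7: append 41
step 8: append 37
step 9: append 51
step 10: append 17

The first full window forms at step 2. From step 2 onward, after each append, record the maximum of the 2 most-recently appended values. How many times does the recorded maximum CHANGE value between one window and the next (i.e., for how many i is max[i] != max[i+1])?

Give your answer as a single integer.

Answer: 5

Derivation:
step 1: append 8 -> window=[8] (not full yet)
step 2: append 14 -> window=[8, 14] -> max=14
step 3: append 30 -> window=[14, 30] -> max=30
step 4: append 50 -> window=[30, 50] -> max=50
step 5: append 48 -> window=[50, 48] -> max=50
step 6: append 15 -> window=[48, 15] -> max=48
step 7: append 41 -> window=[15, 41] -> max=41
step 8: append 37 -> window=[41, 37] -> max=41
step 9: append 51 -> window=[37, 51] -> max=51
step 10: append 17 -> window=[51, 17] -> max=51
Recorded maximums: 14 30 50 50 48 41 41 51 51
Changes between consecutive maximums: 5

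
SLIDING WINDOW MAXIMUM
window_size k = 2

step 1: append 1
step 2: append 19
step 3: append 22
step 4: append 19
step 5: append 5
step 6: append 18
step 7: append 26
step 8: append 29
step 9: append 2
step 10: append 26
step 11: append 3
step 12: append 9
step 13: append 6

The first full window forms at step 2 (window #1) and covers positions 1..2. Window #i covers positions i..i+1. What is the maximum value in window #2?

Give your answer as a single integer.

step 1: append 1 -> window=[1] (not full yet)
step 2: append 19 -> window=[1, 19] -> max=19
step 3: append 22 -> window=[19, 22] -> max=22
Window #2 max = 22

Answer: 22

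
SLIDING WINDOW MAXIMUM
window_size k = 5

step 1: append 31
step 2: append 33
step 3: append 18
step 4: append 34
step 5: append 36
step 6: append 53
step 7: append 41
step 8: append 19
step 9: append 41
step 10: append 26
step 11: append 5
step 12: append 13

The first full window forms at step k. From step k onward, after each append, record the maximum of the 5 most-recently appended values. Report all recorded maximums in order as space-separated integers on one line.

Answer: 36 53 53 53 53 53 41 41

Derivation:
step 1: append 31 -> window=[31] (not full yet)
step 2: append 33 -> window=[31, 33] (not full yet)
step 3: append 18 -> window=[31, 33, 18] (not full yet)
step 4: append 34 -> window=[31, 33, 18, 34] (not full yet)
step 5: append 36 -> window=[31, 33, 18, 34, 36] -> max=36
step 6: append 53 -> window=[33, 18, 34, 36, 53] -> max=53
step 7: append 41 -> window=[18, 34, 36, 53, 41] -> max=53
step 8: append 19 -> window=[34, 36, 53, 41, 19] -> max=53
step 9: append 41 -> window=[36, 53, 41, 19, 41] -> max=53
step 10: append 26 -> window=[53, 41, 19, 41, 26] -> max=53
step 11: append 5 -> window=[41, 19, 41, 26, 5] -> max=41
step 12: append 13 -> window=[19, 41, 26, 5, 13] -> max=41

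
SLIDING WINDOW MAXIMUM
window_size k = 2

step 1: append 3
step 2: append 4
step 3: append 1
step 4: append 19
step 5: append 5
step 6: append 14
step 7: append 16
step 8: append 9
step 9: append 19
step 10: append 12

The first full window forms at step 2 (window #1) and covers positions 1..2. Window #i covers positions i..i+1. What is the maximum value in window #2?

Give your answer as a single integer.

Answer: 4

Derivation:
step 1: append 3 -> window=[3] (not full yet)
step 2: append 4 -> window=[3, 4] -> max=4
step 3: append 1 -> window=[4, 1] -> max=4
Window #2 max = 4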